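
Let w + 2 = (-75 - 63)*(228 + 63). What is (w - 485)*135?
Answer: -5487075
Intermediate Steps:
w = -40160 (w = -2 + (-75 - 63)*(228 + 63) = -2 - 138*291 = -2 - 40158 = -40160)
(w - 485)*135 = (-40160 - 485)*135 = -40645*135 = -5487075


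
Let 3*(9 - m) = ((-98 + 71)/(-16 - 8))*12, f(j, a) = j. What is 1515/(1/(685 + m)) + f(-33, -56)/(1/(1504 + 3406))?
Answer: 1765125/2 ≈ 8.8256e+5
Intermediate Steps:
m = 9/2 (m = 9 - (-98 + 71)/(-16 - 8)*12/3 = 9 - (-27/(-24))*12/3 = 9 - (-27*(-1/24))*12/3 = 9 - 3*12/8 = 9 - ⅓*27/2 = 9 - 9/2 = 9/2 ≈ 4.5000)
1515/(1/(685 + m)) + f(-33, -56)/(1/(1504 + 3406)) = 1515/(1/(685 + 9/2)) - 33/(1/(1504 + 3406)) = 1515/(1/(1379/2)) - 33/(1/4910) = 1515/(2/1379) - 33/1/4910 = 1515*(1379/2) - 33*4910 = 2089185/2 - 162030 = 1765125/2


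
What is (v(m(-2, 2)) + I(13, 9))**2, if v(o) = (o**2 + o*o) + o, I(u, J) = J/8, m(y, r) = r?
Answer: 7921/64 ≈ 123.77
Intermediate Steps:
I(u, J) = J/8 (I(u, J) = J*(1/8) = J/8)
v(o) = o + 2*o**2 (v(o) = (o**2 + o**2) + o = 2*o**2 + o = o + 2*o**2)
(v(m(-2, 2)) + I(13, 9))**2 = (2*(1 + 2*2) + (1/8)*9)**2 = (2*(1 + 4) + 9/8)**2 = (2*5 + 9/8)**2 = (10 + 9/8)**2 = (89/8)**2 = 7921/64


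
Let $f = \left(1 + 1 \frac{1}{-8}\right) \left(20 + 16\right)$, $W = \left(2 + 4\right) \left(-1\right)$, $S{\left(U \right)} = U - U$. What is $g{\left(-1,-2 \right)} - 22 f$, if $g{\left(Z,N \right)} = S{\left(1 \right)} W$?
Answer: $-693$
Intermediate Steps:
$S{\left(U \right)} = 0$
$W = -6$ ($W = 6 \left(-1\right) = -6$)
$g{\left(Z,N \right)} = 0$ ($g{\left(Z,N \right)} = 0 \left(-6\right) = 0$)
$f = \frac{63}{2}$ ($f = \left(1 + 1 \left(- \frac{1}{8}\right)\right) 36 = \left(1 - \frac{1}{8}\right) 36 = \frac{7}{8} \cdot 36 = \frac{63}{2} \approx 31.5$)
$g{\left(-1,-2 \right)} - 22 f = 0 - 693 = -693$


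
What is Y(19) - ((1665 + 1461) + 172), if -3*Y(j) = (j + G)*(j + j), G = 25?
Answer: -11566/3 ≈ -3855.3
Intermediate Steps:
Y(j) = -2*j*(25 + j)/3 (Y(j) = -(j + 25)*(j + j)/3 = -(25 + j)*2*j/3 = -2*j*(25 + j)/3)
Y(19) - ((1665 + 1461) + 172) = -⅔*19*(25 + 19) - ((1665 + 1461) + 172) = -⅔*19*44 - (3126 + 172) = -1672/3 - 1*3298 = -1672/3 - 3298 = -11566/3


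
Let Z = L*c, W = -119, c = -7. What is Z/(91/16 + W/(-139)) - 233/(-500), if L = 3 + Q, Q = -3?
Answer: 233/500 ≈ 0.46600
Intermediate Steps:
L = 0 (L = 3 - 3 = 0)
Z = 0 (Z = 0*(-7) = 0)
Z/(91/16 + W/(-139)) - 233/(-500) = 0/(91/16 - 119/(-139)) - 233/(-500) = 0/(91*(1/16) - 119*(-1/139)) - 233*(-1/500) = 0/(91/16 + 119/139) + 233/500 = 0/(14553/2224) + 233/500 = 0*(2224/14553) + 233/500 = 0 + 233/500 = 233/500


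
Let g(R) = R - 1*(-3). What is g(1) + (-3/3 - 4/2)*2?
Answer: -2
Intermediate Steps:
g(R) = 3 + R (g(R) = R + 3 = 3 + R)
g(1) + (-3/3 - 4/2)*2 = (3 + 1) + (-3/3 - 4/2)*2 = 4 + (-3*1/3 - 4*1/2)*2 = 4 + (-1 - 2)*2 = 4 - 3*2 = 4 - 6 = -2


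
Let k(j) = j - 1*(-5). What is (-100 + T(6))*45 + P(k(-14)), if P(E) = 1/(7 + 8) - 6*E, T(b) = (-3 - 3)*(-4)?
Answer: -50489/15 ≈ -3365.9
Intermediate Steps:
T(b) = 24 (T(b) = -6*(-4) = 24)
k(j) = 5 + j (k(j) = j + 5 = 5 + j)
P(E) = 1/15 - 6*E
(-100 + T(6))*45 + P(k(-14)) = (-100 + 24)*45 + (1/15 - 6*(5 - 14)) = -76*45 + (1/15 - 6*(-9)) = -3420 + (1/15 + 54) = -3420 + 811/15 = -50489/15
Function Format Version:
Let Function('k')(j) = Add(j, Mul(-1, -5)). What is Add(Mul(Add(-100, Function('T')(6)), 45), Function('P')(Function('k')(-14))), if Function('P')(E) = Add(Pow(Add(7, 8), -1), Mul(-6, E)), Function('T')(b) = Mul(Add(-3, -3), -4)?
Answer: Rational(-50489, 15) ≈ -3365.9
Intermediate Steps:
Function('T')(b) = 24 (Function('T')(b) = Mul(-6, -4) = 24)
Function('k')(j) = Add(5, j) (Function('k')(j) = Add(j, 5) = Add(5, j))
Function('P')(E) = Add(Rational(1, 15), Mul(-6, E)) (Function('P')(E) = Add(Pow(15, -1), Mul(-6, E)) = Add(Rational(1, 15), Mul(-6, E)))
Add(Mul(Add(-100, Function('T')(6)), 45), Function('P')(Function('k')(-14))) = Add(Mul(Add(-100, 24), 45), Add(Rational(1, 15), Mul(-6, Add(5, -14)))) = Add(Mul(-76, 45), Add(Rational(1, 15), Mul(-6, -9))) = Add(-3420, Add(Rational(1, 15), 54)) = Add(-3420, Rational(811, 15)) = Rational(-50489, 15)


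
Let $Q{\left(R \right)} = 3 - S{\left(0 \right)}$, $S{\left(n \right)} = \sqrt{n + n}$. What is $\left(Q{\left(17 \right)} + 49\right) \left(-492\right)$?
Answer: $-25584$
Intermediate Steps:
$S{\left(n \right)} = \sqrt{2} \sqrt{n}$ ($S{\left(n \right)} = \sqrt{2 n} = \sqrt{2} \sqrt{n}$)
$Q{\left(R \right)} = 3$ ($Q{\left(R \right)} = 3 - \sqrt{2} \sqrt{0} = 3 - \sqrt{2} \cdot 0 = 3 - 0 = 3 + 0 = 3$)
$\left(Q{\left(17 \right)} + 49\right) \left(-492\right) = \left(3 + 49\right) \left(-492\right) = 52 \left(-492\right) = -25584$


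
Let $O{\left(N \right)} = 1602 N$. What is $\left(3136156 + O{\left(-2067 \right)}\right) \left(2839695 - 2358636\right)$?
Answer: $-84270953502$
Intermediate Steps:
$\left(3136156 + O{\left(-2067 \right)}\right) \left(2839695 - 2358636\right) = \left(3136156 + 1602 \left(-2067\right)\right) \left(2839695 - 2358636\right) = \left(3136156 - 3311334\right) 481059 = \left(-175178\right) 481059 = -84270953502$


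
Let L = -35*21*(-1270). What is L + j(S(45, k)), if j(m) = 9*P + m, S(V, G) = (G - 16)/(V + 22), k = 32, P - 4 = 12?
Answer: 62550814/67 ≈ 9.3359e+5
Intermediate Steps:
P = 16 (P = 4 + 12 = 16)
S(V, G) = (-16 + G)/(22 + V)
j(m) = 144 + m (j(m) = 9*16 + m = 144 + m)
L = 933450 (L = -735*(-1270) = 933450)
L + j(S(45, k)) = 933450 + (144 + (-16 + 32)/(22 + 45)) = 933450 + (144 + 16/67) = 933450 + 9664/67 = 62550814/67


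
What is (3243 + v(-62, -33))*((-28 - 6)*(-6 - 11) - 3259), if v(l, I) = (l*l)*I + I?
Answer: 331484202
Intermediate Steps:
v(l, I) = I + I*l² (v(l, I) = l²*I + I = I*l² + I = I + I*l²)
(3243 + v(-62, -33))*((-28 - 6)*(-6 - 11) - 3259) = (3243 - 33*(1 + (-62)²))*((-28 - 6)*(-6 - 11) - 3259) = (3243 - 33*(1 + 3844))*(-34*(-17) - 3259) = (3243 - 33*3845)*(578 - 3259) = (3243 - 126885)*(-2681) = -123642*(-2681) = 331484202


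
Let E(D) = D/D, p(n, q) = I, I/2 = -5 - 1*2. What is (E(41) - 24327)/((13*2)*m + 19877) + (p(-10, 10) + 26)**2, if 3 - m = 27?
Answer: 2748106/19253 ≈ 142.74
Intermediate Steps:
I = -14 (I = 2*(-5 - 1*2) = 2*(-5 - 2) = 2*(-7) = -14)
m = -24 (m = 3 - 1*27 = 3 - 27 = -24)
p(n, q) = -14
E(D) = 1
(E(41) - 24327)/((13*2)*m + 19877) + (p(-10, 10) + 26)**2 = (1 - 24327)/((13*2)*(-24) + 19877) + (-14 + 26)**2 = -24326/(26*(-24) + 19877) + 12**2 = -24326/(-624 + 19877) + 144 = -24326/19253 + 144 = 2748106/19253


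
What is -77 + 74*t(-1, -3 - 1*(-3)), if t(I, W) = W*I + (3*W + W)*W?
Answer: -77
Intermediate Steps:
t(I, W) = 4*W² + I*W (t(I, W) = I*W + (4*W)*W = I*W + 4*W² = 4*W² + I*W)
-77 + 74*t(-1, -3 - 1*(-3)) = -77 + 74*((-3 - 1*(-3))*(-1 + 4*(-3 - 1*(-3)))) = -77 + 74*((-3 + 3)*(-1 + 4*(-3 + 3))) = -77 + 74*(0*(-1 + 4*0)) = -77 + 74*(0*(-1 + 0)) = -77 + 74*(0*(-1)) = -77 + 74*0 = -77 + 0 = -77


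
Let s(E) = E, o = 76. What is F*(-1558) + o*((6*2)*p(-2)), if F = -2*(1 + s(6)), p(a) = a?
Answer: 19988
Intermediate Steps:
F = -14 (F = -2*(1 + 6) = -2*7 = -14)
F*(-1558) + o*((6*2)*p(-2)) = -14*(-1558) + 76*((6*2)*(-2)) = 21812 + 76*(12*(-2)) = 21812 + 76*(-24) = 21812 - 1824 = 19988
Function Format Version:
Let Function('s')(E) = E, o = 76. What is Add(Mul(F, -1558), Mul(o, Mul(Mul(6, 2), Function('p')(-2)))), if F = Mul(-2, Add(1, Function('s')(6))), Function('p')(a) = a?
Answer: 19988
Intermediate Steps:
F = -14 (F = Mul(-2, Add(1, 6)) = Mul(-2, 7) = -14)
Add(Mul(F, -1558), Mul(o, Mul(Mul(6, 2), Function('p')(-2)))) = Add(Mul(-14, -1558), Mul(76, Mul(Mul(6, 2), -2))) = Add(21812, Mul(76, Mul(12, -2))) = Add(21812, Mul(76, -24)) = Add(21812, -1824) = 19988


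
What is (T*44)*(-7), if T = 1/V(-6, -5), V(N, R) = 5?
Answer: -308/5 ≈ -61.600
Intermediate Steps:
T = ⅕ (T = 1/5 = ⅕ ≈ 0.20000)
(T*44)*(-7) = ((⅕)*44)*(-7) = (44/5)*(-7) = -308/5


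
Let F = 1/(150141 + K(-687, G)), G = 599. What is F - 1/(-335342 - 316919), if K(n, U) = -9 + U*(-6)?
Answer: 798799/95581022418 ≈ 8.3573e-6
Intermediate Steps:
K(n, U) = -9 - 6*U
F = 1/146538 (F = 1/(150141 + (-9 - 6*599)) = 1/(150141 + (-9 - 3594)) = 1/(150141 - 3603) = 1/146538 ≈ 6.8242e-6)
F - 1/(-335342 - 316919) = 1/146538 - 1/(-335342 - 316919) = 1/146538 - 1/(-652261) = 1/146538 - 1*(-1/652261) = 1/146538 + 1/652261 = 798799/95581022418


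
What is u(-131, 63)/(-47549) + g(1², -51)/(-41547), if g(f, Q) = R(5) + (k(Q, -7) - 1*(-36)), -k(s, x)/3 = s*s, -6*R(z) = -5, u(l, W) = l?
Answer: 2248296695/11853109818 ≈ 0.18968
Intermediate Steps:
R(z) = ⅚ (R(z) = -⅙*(-5) = ⅚)
k(s, x) = -3*s² (k(s, x) = -3*s*s = -3*s²)
g(f, Q) = 221/6 - 3*Q² (g(f, Q) = ⅚ + (-3*Q² - 1*(-36)) = ⅚ + (-3*Q² + 36) = ⅚ + (36 - 3*Q²) = 221/6 - 3*Q²)
u(-131, 63)/(-47549) + g(1², -51)/(-41547) = -131/(-47549) + (221/6 - 3*(-51)²)/(-41547) = -131*(-1/47549) + (221/6 - 3*2601)*(-1/41547) = 131/47549 + (221/6 - 7803)*(-1/41547) = 131/47549 - 46597/6*(-1/41547) = 131/47549 + 46597/249282 = 2248296695/11853109818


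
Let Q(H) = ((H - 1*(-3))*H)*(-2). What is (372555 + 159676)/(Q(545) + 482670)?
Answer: -532231/114650 ≈ -4.6422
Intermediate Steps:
Q(H) = -2*H*(3 + H) (Q(H) = ((H + 3)*H)*(-2) = ((3 + H)*H)*(-2) = (H*(3 + H))*(-2) = -2*H*(3 + H))
(372555 + 159676)/(Q(545) + 482670) = (372555 + 159676)/(-2*545*(3 + 545) + 482670) = 532231/(-2*545*548 + 482670) = 532231/(-597320 + 482670) = 532231/(-114650) = 532231*(-1/114650) = -532231/114650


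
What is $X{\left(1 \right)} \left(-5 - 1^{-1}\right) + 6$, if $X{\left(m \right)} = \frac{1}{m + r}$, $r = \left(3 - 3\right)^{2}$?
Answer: $0$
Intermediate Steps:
$r = 0$ ($r = 0^{2} = 0$)
$X{\left(m \right)} = \frac{1}{m}$ ($X{\left(m \right)} = \frac{1}{m + 0} = \frac{1}{m}$)
$X{\left(1 \right)} \left(-5 - 1^{-1}\right) + 6 = \frac{-5 - 1^{-1}}{1} + 6 = 1 \left(-5 - 1\right) + 6 = 1 \left(-6\right) + 6 = -6 + 6 = 0$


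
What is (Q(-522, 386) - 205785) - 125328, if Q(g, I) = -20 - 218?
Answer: -331351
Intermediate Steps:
Q(g, I) = -238
(Q(-522, 386) - 205785) - 125328 = (-238 - 205785) - 125328 = -206023 - 125328 = -331351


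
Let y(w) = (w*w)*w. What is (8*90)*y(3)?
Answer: 19440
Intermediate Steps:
y(w) = w**3 (y(w) = w**2*w = w**3)
(8*90)*y(3) = (8*90)*3**3 = 720*27 = 19440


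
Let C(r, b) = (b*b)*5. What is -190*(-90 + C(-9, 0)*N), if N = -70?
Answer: 17100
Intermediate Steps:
C(r, b) = 5*b² (C(r, b) = b²*5 = 5*b²)
-190*(-90 + C(-9, 0)*N) = -190*(-90 + (5*0²)*(-70)) = -190*(-90 + (5*0)*(-70)) = -190*(-90 + 0*(-70)) = -190*(-90 + 0) = -190*(-90) = 17100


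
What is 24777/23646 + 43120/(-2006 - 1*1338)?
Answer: -1774169/149758 ≈ -11.847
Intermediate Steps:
24777/23646 + 43120/(-2006 - 1*1338) = 24777*(1/23646) + 43120/(-2006 - 1338) = 8259/7882 + 43120/(-3344) = 8259/7882 + 43120*(-1/3344) = 8259/7882 - 245/19 = -1774169/149758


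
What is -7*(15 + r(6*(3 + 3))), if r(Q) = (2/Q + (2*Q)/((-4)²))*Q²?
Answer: -41433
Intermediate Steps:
r(Q) = Q²*(2/Q + Q/8) (r(Q) = (2/Q + (2*Q)/16)*Q² = (2/Q + (2*Q)*(1/16))*Q² = (2/Q + Q/8)*Q² = Q²*(2/Q + Q/8))
-7*(15 + r(6*(3 + 3))) = -7*(15 + (6*(3 + 3))*(16 + (6*(3 + 3))²)/8) = -7*(15 + (6*6)*(16 + (6*6)²)/8) = -7*(15 + (⅛)*36*(16 + 36²)) = -7*(15 + (⅛)*36*(16 + 1296)) = -7*(15 + (⅛)*36*1312) = -7*(15 + 5904) = -7*5919 = -41433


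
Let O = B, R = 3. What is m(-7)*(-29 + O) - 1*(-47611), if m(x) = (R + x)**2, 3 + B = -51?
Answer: 46283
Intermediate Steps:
B = -54 (B = -3 - 51 = -54)
O = -54
m(x) = (3 + x)**2
m(-7)*(-29 + O) - 1*(-47611) = (3 - 7)**2*(-29 - 54) - 1*(-47611) = (-4)**2*(-83) + 47611 = 16*(-83) + 47611 = -1328 + 47611 = 46283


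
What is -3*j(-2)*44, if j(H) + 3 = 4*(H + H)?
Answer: 2508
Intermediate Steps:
j(H) = -3 + 8*H (j(H) = -3 + 4*(H + H) = -3 + 4*(2*H) = -3 + 8*H)
-3*j(-2)*44 = -3*(-3 + 8*(-2))*44 = -3*(-3 - 16)*44 = -3*(-19)*44 = 57*44 = 2508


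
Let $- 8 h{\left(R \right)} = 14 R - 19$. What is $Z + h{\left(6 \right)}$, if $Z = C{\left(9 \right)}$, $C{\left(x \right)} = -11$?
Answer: $- \frac{153}{8} \approx -19.125$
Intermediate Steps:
$Z = -11$
$h{\left(R \right)} = \frac{19}{8} - \frac{7 R}{4}$ ($h{\left(R \right)} = - \frac{14 R - 19}{8} = - \frac{-19 + 14 R}{8} = \frac{19}{8} - \frac{7 R}{4}$)
$Z + h{\left(6 \right)} = -11 + \left(\frac{19}{8} - \frac{21}{2}\right) = -11 - \frac{65}{8} = - \frac{153}{8}$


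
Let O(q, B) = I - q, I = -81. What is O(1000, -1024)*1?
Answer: -1081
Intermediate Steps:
O(q, B) = -81 - q
O(1000, -1024)*1 = (-81 - 1*1000)*1 = (-81 - 1000)*1 = -1081*1 = -1081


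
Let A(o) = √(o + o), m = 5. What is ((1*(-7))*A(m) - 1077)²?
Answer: 1160419 + 15078*√10 ≈ 1.2081e+6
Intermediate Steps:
A(o) = √2*√o (A(o) = √(2*o) = √2*√o)
((1*(-7))*A(m) - 1077)² = ((1*(-7))*(√2*√5) - 1077)² = (-7*√10 - 1077)² = (-1077 - 7*√10)²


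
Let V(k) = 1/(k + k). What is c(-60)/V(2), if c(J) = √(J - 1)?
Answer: 4*I*√61 ≈ 31.241*I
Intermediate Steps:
c(J) = √(-1 + J)
V(k) = 1/(2*k)
c(-60)/V(2) = √(-1 - 60)/(((½)/2)) = √(-61)/(((½)*(½))) = (I*√61)/(¼) = (I*√61)*4 = 4*I*√61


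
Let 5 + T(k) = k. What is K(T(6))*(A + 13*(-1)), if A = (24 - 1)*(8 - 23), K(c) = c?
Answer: -358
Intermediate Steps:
T(k) = -5 + k
A = -345 (A = 23*(-15) = -345)
K(T(6))*(A + 13*(-1)) = (-5 + 6)*(-345 + 13*(-1)) = 1*(-345 - 13) = 1*(-358) = -358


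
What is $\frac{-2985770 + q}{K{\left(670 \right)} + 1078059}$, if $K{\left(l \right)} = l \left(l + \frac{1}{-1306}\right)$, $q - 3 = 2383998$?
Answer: $- \frac{392955157}{997103892} \approx -0.3941$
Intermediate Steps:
$q = 2384001$ ($q = 3 + 2383998 = 2384001$)
$K{\left(l \right)} = l \left(- \frac{1}{1306} + l\right)$ ($K{\left(l \right)} = l \left(l - \frac{1}{1306}\right) = l \left(- \frac{1}{1306} + l\right)$)
$\frac{-2985770 + q}{K{\left(670 \right)} + 1078059} = \frac{-2985770 + 2384001}{670 \left(- \frac{1}{1306} + 670\right) + 1078059} = - \frac{601769}{670 \cdot \frac{875019}{1306} + 1078059} = - \frac{601769}{\frac{293131365}{653} + 1078059} = - \frac{601769}{\frac{997103892}{653}} = \left(-601769\right) \frac{653}{997103892} = - \frac{392955157}{997103892}$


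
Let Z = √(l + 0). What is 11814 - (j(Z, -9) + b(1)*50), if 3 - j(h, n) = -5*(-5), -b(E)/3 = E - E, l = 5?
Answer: 11836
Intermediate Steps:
b(E) = 0 (b(E) = -3*(E - E) = -3*0 = 0)
Z = √5 (Z = √(5 + 0) = √5 ≈ 2.2361)
j(h, n) = -22 (j(h, n) = 3 - (-5)*(-5) = 3 - 1*25 = 3 - 25 = -22)
11814 - (j(Z, -9) + b(1)*50) = 11814 - (-22 + 0*50) = 11814 - (-22 + 0) = 11814 - 1*(-22) = 11814 + 22 = 11836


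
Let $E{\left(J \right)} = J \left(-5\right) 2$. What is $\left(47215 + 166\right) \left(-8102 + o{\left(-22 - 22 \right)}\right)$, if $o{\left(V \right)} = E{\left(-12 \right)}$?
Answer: $-378195142$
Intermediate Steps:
$E{\left(J \right)} = - 10 J$ ($E{\left(J \right)} = - 5 J 2 = - 10 J$)
$o{\left(V \right)} = 120$ ($o{\left(V \right)} = \left(-10\right) \left(-12\right) = 120$)
$\left(47215 + 166\right) \left(-8102 + o{\left(-22 - 22 \right)}\right) = \left(47215 + 166\right) \left(-8102 + 120\right) = 47381 \left(-7982\right) = -378195142$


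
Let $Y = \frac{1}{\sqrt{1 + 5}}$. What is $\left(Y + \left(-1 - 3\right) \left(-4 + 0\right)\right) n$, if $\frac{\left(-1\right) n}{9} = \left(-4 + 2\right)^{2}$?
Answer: $-576 - 6 \sqrt{6} \approx -590.7$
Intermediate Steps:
$Y = \frac{\sqrt{6}}{6}$ ($Y = \frac{1}{\sqrt{6}} = \frac{\sqrt{6}}{6} \approx 0.40825$)
$n = -36$ ($n = - 9 \left(-4 + 2\right)^{2} = - 9 \left(-2\right)^{2} = \left(-9\right) 4 = -36$)
$\left(Y + \left(-1 - 3\right) \left(-4 + 0\right)\right) n = \left(\frac{\sqrt{6}}{6} + \left(-1 - 3\right) \left(-4 + 0\right)\right) \left(-36\right) = \left(\frac{\sqrt{6}}{6} - -16\right) \left(-36\right) = \left(\frac{\sqrt{6}}{6} + 16\right) \left(-36\right) = \left(16 + \frac{\sqrt{6}}{6}\right) \left(-36\right) = -576 - 6 \sqrt{6}$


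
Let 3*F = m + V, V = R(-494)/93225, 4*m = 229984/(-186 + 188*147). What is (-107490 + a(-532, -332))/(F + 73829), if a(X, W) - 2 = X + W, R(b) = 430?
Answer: -5545512244800/3778642792679 ≈ -1.4676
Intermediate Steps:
a(X, W) = 2 + W + X (a(X, W) = 2 + (X + W) = 2 + (W + X) = 2 + W + X)
m = 28748/13725 (m = (229984/(-186 + 188*147))/4 = (229984/(-186 + 27636))/4 = (229984/27450)/4 = (229984*(1/27450))/4 = (¼)*(114992/13725) = 28748/13725 ≈ 2.0946)
V = 86/18645 (V = 430/93225 = 430*(1/93225) = 86/18645 ≈ 0.0046125)
F = 35812454/51180525 (F = (28748/13725 + 86/18645)/3 = (⅓)*(35812454/17060175) = 35812454/51180525 ≈ 0.69973)
(-107490 + a(-532, -332))/(F + 73829) = (-107490 + (2 - 332 - 532))/(35812454/51180525 + 73829) = (-107490 - 862)/(3778642792679/51180525) = -108352*51180525/3778642792679 = -5545512244800/3778642792679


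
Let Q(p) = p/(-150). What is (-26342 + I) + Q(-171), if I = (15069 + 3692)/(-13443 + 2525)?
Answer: -3595103381/136475 ≈ -26343.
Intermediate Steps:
Q(p) = -p/150 (Q(p) = p*(-1/150) = -p/150)
I = -18761/10918 (I = 18761/(-10918) = 18761*(-1/10918) = -18761/10918 ≈ -1.7184)
(-26342 + I) + Q(-171) = (-26342 - 18761/10918) - 1/150*(-171) = -287620717/10918 + 57/50 = -3595103381/136475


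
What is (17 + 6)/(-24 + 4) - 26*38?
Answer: -19783/20 ≈ -989.15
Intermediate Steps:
(17 + 6)/(-24 + 4) - 26*38 = 23/(-20) - 988 = 23*(-1/20) - 988 = -23/20 - 988 = -19783/20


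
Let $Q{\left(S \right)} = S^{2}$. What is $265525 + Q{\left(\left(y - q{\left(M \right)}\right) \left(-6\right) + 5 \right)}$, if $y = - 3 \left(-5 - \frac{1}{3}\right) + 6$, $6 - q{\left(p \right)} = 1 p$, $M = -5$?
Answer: $269246$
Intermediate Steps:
$q{\left(p \right)} = 6 - p$ ($q{\left(p \right)} = 6 - 1 p = 6 - p$)
$y = 22$ ($y = - 3 \left(-5 - \frac{1}{3}\right) + 6 = \left(-3\right) \left(- \frac{16}{3}\right) + 6 = 16 + 6 = 22$)
$265525 + Q{\left(\left(y - q{\left(M \right)}\right) \left(-6\right) + 5 \right)} = 265525 + \left(\left(22 - \left(6 - -5\right)\right) \left(-6\right) + 5\right)^{2} = 265525 + \left(\left(22 - \left(6 + 5\right)\right) \left(-6\right) + 5\right)^{2} = 265525 + \left(\left(22 - 11\right) \left(-6\right) + 5\right)^{2} = 265525 + \left(11 \left(-6\right) + 5\right)^{2} = 265525 + \left(-66 + 5\right)^{2} = 265525 + \left(-61\right)^{2} = 265525 + 3721 = 269246$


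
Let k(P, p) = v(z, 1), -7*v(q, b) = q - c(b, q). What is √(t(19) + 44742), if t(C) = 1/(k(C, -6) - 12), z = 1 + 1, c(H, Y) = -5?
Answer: √7561385/13 ≈ 211.52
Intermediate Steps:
z = 2
v(q, b) = -5/7 - q/7 (v(q, b) = -(q - 1*(-5))/7 = -(q + 5)/7 = -(5 + q)/7 = -5/7 - q/7)
k(P, p) = -1 (k(P, p) = -5/7 - ⅐*2 = -5/7 - 2/7 = -1)
t(C) = -1/13 (t(C) = 1/(-1 - 12) = 1/(-13) = -1/13)
√(t(19) + 44742) = √(-1/13 + 44742) = √(581645/13) = √7561385/13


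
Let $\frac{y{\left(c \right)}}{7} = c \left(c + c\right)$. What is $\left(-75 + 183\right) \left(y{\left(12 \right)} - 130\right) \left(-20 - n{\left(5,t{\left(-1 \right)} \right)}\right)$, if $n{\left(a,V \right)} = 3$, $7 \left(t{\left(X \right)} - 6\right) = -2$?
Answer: $-4684824$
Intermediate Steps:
$y{\left(c \right)} = 14 c^{2}$ ($y{\left(c \right)} = 7 c \left(c + c\right) = 7 c 2 c = 7 \cdot 2 c^{2} = 14 c^{2}$)
$t{\left(X \right)} = \frac{40}{7}$ ($t{\left(X \right)} = 6 + \frac{1}{7} \left(-2\right) = 6 - \frac{2}{7} = \frac{40}{7}$)
$\left(-75 + 183\right) \left(y{\left(12 \right)} - 130\right) \left(-20 - n{\left(5,t{\left(-1 \right)} \right)}\right) = \left(-75 + 183\right) \left(14 \cdot 12^{2} - 130\right) \left(-20 - 3\right) = 108 \left(14 \cdot 144 - 130\right) \left(-20 - 3\right) = 108 \left(2016 - 130\right) \left(-23\right) = 108 \cdot 1886 \left(-23\right) = 203688 \left(-23\right) = -4684824$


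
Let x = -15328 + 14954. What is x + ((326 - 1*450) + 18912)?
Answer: 18414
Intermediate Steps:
x = -374
x + ((326 - 1*450) + 18912) = -374 + ((326 - 1*450) + 18912) = -374 + ((326 - 450) + 18912) = -374 + (-124 + 18912) = -374 + 18788 = 18414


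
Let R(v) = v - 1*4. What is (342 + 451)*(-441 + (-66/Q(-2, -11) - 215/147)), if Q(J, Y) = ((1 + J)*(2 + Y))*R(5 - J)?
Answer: -155589772/441 ≈ -3.5281e+5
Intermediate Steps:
R(v) = -4 + v (R(v) = v - 4 = -4 + v)
Q(J, Y) = (1 + J)*(1 - J)*(2 + Y) (Q(J, Y) = ((1 + J)*(2 + Y))*(-4 + (5 - J)) = ((1 + J)*(2 + Y))*(1 - J) = (1 + J)*(1 - J)*(2 + Y))
(342 + 451)*(-441 + (-66/Q(-2, -11) - 215/147)) = (342 + 451)*(-441 + (-66/(2 - 11 - 2*(-2)**2 - 1*(-11)*(-2)**2) - 215/147)) = 793*(-441 + (-66/(2 - 11 - 2*4 - 1*(-11)*4) - 215*1/147)) = 793*(-441 + (-66/(2 - 11 - 8 + 44) - 215/147)) = 793*(-441 + (-66/27 - 215/147)) = 793*(-441 + (-66*1/27 - 215/147)) = 793*(-441 + (-22/9 - 215/147)) = 793*(-441 - 1723/441) = 793*(-196204/441) = -155589772/441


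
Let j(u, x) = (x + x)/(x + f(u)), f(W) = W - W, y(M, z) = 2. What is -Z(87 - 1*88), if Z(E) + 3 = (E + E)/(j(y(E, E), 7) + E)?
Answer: 5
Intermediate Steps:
f(W) = 0
j(u, x) = 2 (j(u, x) = (x + x)/(x + 0) = (2*x)/x = 2)
Z(E) = -3 + 2*E/(2 + E) (Z(E) = -3 + (E + E)/(2 + E) = -3 + (2*E)/(2 + E) = -3 + 2*E/(2 + E))
-Z(87 - 1*88) = -(-6 - (87 - 1*88))/(2 + (87 - 1*88)) = -(-6 - (87 - 88))/(2 + (87 - 88)) = -(-6 - 1*(-1))/(2 - 1) = -(-6 + 1)/1 = -(-5) = -1*(-5) = 5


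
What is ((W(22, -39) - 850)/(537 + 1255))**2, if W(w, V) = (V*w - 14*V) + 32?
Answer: 319225/802816 ≈ 0.39763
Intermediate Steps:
W(w, V) = 32 - 14*V + V*w (W(w, V) = (-14*V + V*w) + 32 = 32 - 14*V + V*w)
((W(22, -39) - 850)/(537 + 1255))**2 = (((32 - 14*(-39) - 39*22) - 850)/(537 + 1255))**2 = (((32 + 546 - 858) - 850)/1792)**2 = ((-280 - 850)*(1/1792))**2 = (-1130*1/1792)**2 = (-565/896)**2 = 319225/802816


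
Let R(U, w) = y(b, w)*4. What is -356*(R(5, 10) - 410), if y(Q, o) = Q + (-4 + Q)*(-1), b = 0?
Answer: 140264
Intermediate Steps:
y(Q, o) = 4 (y(Q, o) = Q + (4 - Q) = 4)
R(U, w) = 16 (R(U, w) = 4*4 = 16)
-356*(R(5, 10) - 410) = -356*(16 - 410) = -356*(-394) = 140264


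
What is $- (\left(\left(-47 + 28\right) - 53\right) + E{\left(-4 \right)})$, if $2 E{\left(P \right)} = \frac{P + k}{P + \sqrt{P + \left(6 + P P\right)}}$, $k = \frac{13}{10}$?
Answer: $\frac{747}{10} + \frac{81 \sqrt{2}}{40} \approx 77.564$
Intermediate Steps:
$k = \frac{13}{10}$ ($k = 13 \cdot \frac{1}{10} = \frac{13}{10} \approx 1.3$)
$E{\left(P \right)} = \frac{\frac{13}{10} + P}{2 \left(P + \sqrt{6 + P + P^{2}}\right)}$ ($E{\left(P \right)} = \frac{\left(P + \frac{13}{10}\right) \frac{1}{P + \sqrt{P + \left(6 + P P\right)}}}{2} = \frac{\left(\frac{13}{10} + P\right) \frac{1}{P + \sqrt{P + \left(6 + P^{2}\right)}}}{2} = \frac{\left(\frac{13}{10} + P\right) \frac{1}{P + \sqrt{6 + P + P^{2}}}}{2} = \frac{\frac{1}{P + \sqrt{6 + P + P^{2}}} \left(\frac{13}{10} + P\right)}{2} = \frac{\frac{13}{10} + P}{2 \left(P + \sqrt{6 + P + P^{2}}\right)}$)
$- (\left(\left(-47 + 28\right) - 53\right) + E{\left(-4 \right)}) = - (\left(\left(-47 + 28\right) - 53\right) + \frac{\frac{13}{20} + \frac{1}{2} \left(-4\right)}{-4 + \sqrt{6 - 4 + \left(-4\right)^{2}}}) = - (\left(-19 - 53\right) + \frac{\frac{13}{20} - 2}{-4 + \sqrt{6 - 4 + 16}}) = - (-72 + \frac{1}{-4 + \sqrt{18}} \left(- \frac{27}{20}\right)) = - (-72 + \frac{1}{-4 + 3 \sqrt{2}} \left(- \frac{27}{20}\right)) = - (-72 - \frac{27}{20 \left(-4 + 3 \sqrt{2}\right)}) = 72 + \frac{27}{20 \left(-4 + 3 \sqrt{2}\right)}$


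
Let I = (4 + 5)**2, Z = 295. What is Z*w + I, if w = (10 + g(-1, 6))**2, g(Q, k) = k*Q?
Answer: 4801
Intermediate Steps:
g(Q, k) = Q*k
I = 81 (I = 9**2 = 81)
w = 16 (w = (10 - 1*6)**2 = (10 - 6)**2 = 4**2 = 16)
Z*w + I = 295*16 + 81 = 4720 + 81 = 4801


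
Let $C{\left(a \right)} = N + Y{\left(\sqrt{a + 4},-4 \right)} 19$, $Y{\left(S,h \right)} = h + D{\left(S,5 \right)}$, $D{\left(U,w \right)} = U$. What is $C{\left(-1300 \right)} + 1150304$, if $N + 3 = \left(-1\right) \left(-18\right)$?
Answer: $1150243 + 684 i \approx 1.1502 \cdot 10^{6} + 684.0 i$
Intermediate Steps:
$N = 15$ ($N = -3 - -18 = -3 + 18 = 15$)
$Y{\left(S,h \right)} = S + h$ ($Y{\left(S,h \right)} = h + S = S + h$)
$C{\left(a \right)} = -61 + 19 \sqrt{4 + a}$ ($C{\left(a \right)} = 15 + \left(\sqrt{a + 4} - 4\right) 19 = 15 + \left(\sqrt{4 + a} - 4\right) 19 = 15 + \left(-4 + \sqrt{4 + a}\right) 19 = 15 + \left(-76 + 19 \sqrt{4 + a}\right) = -61 + 19 \sqrt{4 + a}$)
$C{\left(-1300 \right)} + 1150304 = \left(-61 + 19 \sqrt{4 - 1300}\right) + 1150304 = \left(-61 + 19 \sqrt{-1296}\right) + 1150304 = \left(-61 + 19 \cdot 36 i\right) + 1150304 = \left(-61 + 684 i\right) + 1150304 = 1150243 + 684 i$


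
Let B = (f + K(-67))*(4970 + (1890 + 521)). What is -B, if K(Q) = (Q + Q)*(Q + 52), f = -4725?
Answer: 20039415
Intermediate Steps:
K(Q) = 2*Q*(52 + Q) (K(Q) = (2*Q)*(52 + Q) = 2*Q*(52 + Q))
B = -20039415 (B = (-4725 + 2*(-67)*(52 - 67))*(4970 + (1890 + 521)) = (-4725 + 2*(-67)*(-15))*(4970 + 2411) = (-4725 + 2010)*7381 = -2715*7381 = -20039415)
-B = -1*(-20039415) = 20039415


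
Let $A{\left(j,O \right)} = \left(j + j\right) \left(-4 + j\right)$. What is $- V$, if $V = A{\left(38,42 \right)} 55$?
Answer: $-142120$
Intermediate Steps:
$A{\left(j,O \right)} = 2 j \left(-4 + j\right)$
$V = 142120$ ($V = 2 \cdot 38 \left(-4 + 38\right) 55 = 2 \cdot 38 \cdot 34 \cdot 55 = 2584 \cdot 55 = 142120$)
$- V = \left(-1\right) 142120 = -142120$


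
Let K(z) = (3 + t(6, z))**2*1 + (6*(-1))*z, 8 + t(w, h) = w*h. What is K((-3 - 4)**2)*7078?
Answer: 589080706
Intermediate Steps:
t(w, h) = -8 + h*w (t(w, h) = -8 + w*h = -8 + h*w)
K(z) = (-5 + 6*z)**2 - 6*z (K(z) = (3 + (-8 + z*6))**2*1 + (6*(-1))*z = (3 + (-8 + 6*z))**2*1 - 6*z = (-5 + 6*z)**2*1 - 6*z = (-5 + 6*z)**2 - 6*z)
K((-3 - 4)**2)*7078 = ((-5 + 6*(-3 - 4)**2)**2 - 6*(-3 - 4)**2)*7078 = ((-5 + 6*(-7)**2)**2 - 6*(-7)**2)*7078 = ((-5 + 6*49)**2 - 6*49)*7078 = ((-5 + 294)**2 - 294)*7078 = (289**2 - 294)*7078 = (83521 - 294)*7078 = 83227*7078 = 589080706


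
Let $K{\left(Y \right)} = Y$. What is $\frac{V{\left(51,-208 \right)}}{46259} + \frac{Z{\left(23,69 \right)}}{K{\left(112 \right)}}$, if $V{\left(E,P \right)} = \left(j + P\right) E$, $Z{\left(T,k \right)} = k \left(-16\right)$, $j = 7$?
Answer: $- \frac{3263628}{323813} \approx -10.079$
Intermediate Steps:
$Z{\left(T,k \right)} = - 16 k$
$V{\left(E,P \right)} = E \left(7 + P\right)$ ($V{\left(E,P \right)} = \left(7 + P\right) E = E \left(7 + P\right)$)
$\frac{V{\left(51,-208 \right)}}{46259} + \frac{Z{\left(23,69 \right)}}{K{\left(112 \right)}} = \frac{51 \left(7 - 208\right)}{46259} + \frac{\left(-16\right) 69}{112} = 51 \left(-201\right) \frac{1}{46259} - \frac{69}{7} = \left(-10251\right) \frac{1}{46259} - \frac{69}{7} = - \frac{10251}{46259} - \frac{69}{7} = - \frac{3263628}{323813}$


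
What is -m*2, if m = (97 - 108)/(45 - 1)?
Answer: ½ ≈ 0.50000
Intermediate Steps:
m = -¼ (m = -11/44 = -11*1/44 = -¼ ≈ -0.25000)
-m*2 = -(-1)*2/4 = -1*(-½) = ½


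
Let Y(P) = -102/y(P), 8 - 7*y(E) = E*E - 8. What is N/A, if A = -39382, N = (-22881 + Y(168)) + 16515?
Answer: 89785707/555443728 ≈ 0.16165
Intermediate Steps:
y(E) = 16/7 - E²/7 (y(E) = 8/7 - (E*E - 8)/7 = 8/7 - (E² - 8)/7 = 8/7 - (-8 + E²)/7 = 8/7 + (8/7 - E²/7) = 16/7 - E²/7)
Y(P) = -102/(16/7 - P²/7)
N = -89785707/14104 (N = (-22881 + 714/(-16 + 168²)) + 16515 = (-22881 + 714/(-16 + 28224)) + 16515 = (-22881 + 714/28208) + 16515 = (-22881 + 714*(1/28208)) + 16515 = (-22881 + 357/14104) + 16515 = -322713267/14104 + 16515 = -89785707/14104 ≈ -6366.0)
N/A = -89785707/14104/(-39382) = -89785707/14104*(-1/39382) = 89785707/555443728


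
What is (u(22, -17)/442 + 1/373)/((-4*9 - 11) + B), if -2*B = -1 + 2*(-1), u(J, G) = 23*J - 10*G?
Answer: -19430/577031 ≈ -0.033672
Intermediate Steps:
u(J, G) = -10*G + 23*J
B = 3/2 (B = -(-1 + 2*(-1))/2 = -(-1 - 2)/2 = -1/2*(-3) = 3/2 ≈ 1.5000)
(u(22, -17)/442 + 1/373)/((-4*9 - 11) + B) = ((-10*(-17) + 23*22)/442 + 1/373)/((-4*9 - 11) + 3/2) = ((170 + 506)*(1/442) + 1/373)/((-36 - 11) + 3/2) = (676*(1/442) + 1/373)/(-47 + 3/2) = (26/17 + 1/373)/(-91/2) = (9715/6341)*(-2/91) = -19430/577031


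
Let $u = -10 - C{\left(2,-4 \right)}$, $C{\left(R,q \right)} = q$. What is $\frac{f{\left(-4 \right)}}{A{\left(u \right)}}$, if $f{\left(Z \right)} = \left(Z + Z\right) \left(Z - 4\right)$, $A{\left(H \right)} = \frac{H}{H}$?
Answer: $64$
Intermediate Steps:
$u = -6$ ($u = -10 - -4 = -10 + 4 = -6$)
$A{\left(H \right)} = 1$
$f{\left(Z \right)} = 2 Z \left(-4 + Z\right)$
$\frac{f{\left(-4 \right)}}{A{\left(u \right)}} = \frac{2 \left(-4\right) \left(-4 - 4\right)}{1} = 2 \left(-4\right) \left(-8\right) 1 = 64 \cdot 1 = 64$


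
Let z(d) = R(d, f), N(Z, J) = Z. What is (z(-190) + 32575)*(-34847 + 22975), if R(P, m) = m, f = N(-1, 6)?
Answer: -386718528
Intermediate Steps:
f = -1
z(d) = -1
(z(-190) + 32575)*(-34847 + 22975) = (-1 + 32575)*(-34847 + 22975) = 32574*(-11872) = -386718528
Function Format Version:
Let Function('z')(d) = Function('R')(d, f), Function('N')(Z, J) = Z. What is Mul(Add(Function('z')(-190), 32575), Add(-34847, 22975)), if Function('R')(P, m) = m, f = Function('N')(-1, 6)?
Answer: -386718528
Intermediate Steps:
f = -1
Function('z')(d) = -1
Mul(Add(Function('z')(-190), 32575), Add(-34847, 22975)) = Mul(Add(-1, 32575), Add(-34847, 22975)) = Mul(32574, -11872) = -386718528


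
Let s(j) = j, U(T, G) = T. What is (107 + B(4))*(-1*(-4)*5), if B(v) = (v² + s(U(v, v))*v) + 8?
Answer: 2940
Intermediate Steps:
B(v) = 8 + 2*v² (B(v) = (v² + v*v) + 8 = (v² + v²) + 8 = 2*v² + 8 = 8 + 2*v²)
(107 + B(4))*(-1*(-4)*5) = (107 + (8 + 2*4²))*(-1*(-4)*5) = (107 + (8 + 2*16))*(4*5) = (107 + (8 + 32))*20 = (107 + 40)*20 = 147*20 = 2940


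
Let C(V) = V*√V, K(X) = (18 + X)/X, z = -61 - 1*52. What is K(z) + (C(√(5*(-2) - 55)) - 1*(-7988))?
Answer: 902739/113 + 65^(¾)*I^(3/2) ≈ 7972.7 + 16.187*I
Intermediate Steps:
z = -113 (z = -61 - 52 = -113)
K(X) = (18 + X)/X
C(V) = V^(3/2)
K(z) + (C(√(5*(-2) - 55)) - 1*(-7988)) = (18 - 113)/(-113) + ((√(5*(-2) - 55))^(3/2) - 1*(-7988)) = -1/113*(-95) + ((√(-10 - 55))^(3/2) + 7988) = 95/113 + ((√(-65))^(3/2) + 7988) = 95/113 + ((I*√65)^(3/2) + 7988) = 95/113 + (65^(¾)*I^(3/2) + 7988) = 95/113 + (7988 + 65^(¾)*I^(3/2)) = 902739/113 + 65^(¾)*I^(3/2)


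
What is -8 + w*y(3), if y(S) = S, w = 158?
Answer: 466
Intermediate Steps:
-8 + w*y(3) = -8 + 158*3 = -8 + 474 = 466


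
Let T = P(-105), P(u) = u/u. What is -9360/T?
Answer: -9360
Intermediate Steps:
P(u) = 1
T = 1
-9360/T = -9360/1 = -9360*1 = -9360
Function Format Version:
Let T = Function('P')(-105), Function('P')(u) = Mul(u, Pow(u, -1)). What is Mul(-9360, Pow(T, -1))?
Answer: -9360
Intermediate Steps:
Function('P')(u) = 1
T = 1
Mul(-9360, Pow(T, -1)) = Mul(-9360, Pow(1, -1)) = Mul(-9360, 1) = -9360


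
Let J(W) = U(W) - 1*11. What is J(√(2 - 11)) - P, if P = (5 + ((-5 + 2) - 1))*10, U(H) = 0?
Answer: -21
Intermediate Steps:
J(W) = -11 (J(W) = 0 - 1*11 = 0 - 11 = -11)
P = 10 (P = (5 + (-3 - 1))*10 = (5 - 4)*10 = 1*10 = 10)
J(√(2 - 11)) - P = -11 - 1*10 = -11 - 10 = -21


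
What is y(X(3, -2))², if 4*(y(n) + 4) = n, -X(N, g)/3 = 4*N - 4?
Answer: 100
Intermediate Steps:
X(N, g) = 12 - 12*N (X(N, g) = -3*(4*N - 4) = -3*(-4 + 4*N) = 12 - 12*N)
y(n) = -4 + n/4
y(X(3, -2))² = (-4 + (12 - 12*3)/4)² = (-4 + (12 - 36)/4)² = (-4 + (¼)*(-24))² = (-4 - 6)² = (-10)² = 100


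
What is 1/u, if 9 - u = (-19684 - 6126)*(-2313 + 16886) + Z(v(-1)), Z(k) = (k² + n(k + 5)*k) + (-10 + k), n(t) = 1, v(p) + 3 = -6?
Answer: 1/376129086 ≈ 2.6587e-9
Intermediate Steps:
v(p) = -9 (v(p) = -3 - 6 = -9)
Z(k) = -10 + k² + 2*k (Z(k) = (k² + 1*k) + (-10 + k) = (k² + k) + (-10 + k) = (k + k²) + (-10 + k) = -10 + k² + 2*k)
u = 376129086 (u = 9 - ((-19684 - 6126)*(-2313 + 16886) + (-10 + (-9)² + 2*(-9))) = 9 - (-25810*14573 + (-10 + 81 - 18)) = 9 - (-376129130 + 53) = 9 - 1*(-376129077) = 9 + 376129077 = 376129086)
1/u = 1/376129086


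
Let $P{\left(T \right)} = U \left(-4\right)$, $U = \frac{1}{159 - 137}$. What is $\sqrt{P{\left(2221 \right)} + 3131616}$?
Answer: $\frac{\sqrt{378925514}}{11} \approx 1769.6$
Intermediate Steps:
$U = \frac{1}{22} \approx 0.045455$
$P{\left(T \right)} = - \frac{2}{11}$ ($P{\left(T \right)} = \frac{1}{22} \left(-4\right) = - \frac{2}{11}$)
$\sqrt{P{\left(2221 \right)} + 3131616} = \sqrt{- \frac{2}{11} + 3131616} = \sqrt{\frac{34447774}{11}} = \frac{\sqrt{378925514}}{11}$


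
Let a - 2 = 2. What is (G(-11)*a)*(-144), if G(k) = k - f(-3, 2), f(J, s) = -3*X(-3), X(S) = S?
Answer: 11520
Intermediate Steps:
a = 4 (a = 2 + 2 = 4)
f(J, s) = 9 (f(J, s) = -3*(-3) = 9)
G(k) = -9 + k (G(k) = k - 1*9 = k - 9 = -9 + k)
(G(-11)*a)*(-144) = ((-9 - 11)*4)*(-144) = -20*4*(-144) = -80*(-144) = 11520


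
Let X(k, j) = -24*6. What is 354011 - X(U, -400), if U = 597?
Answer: 354155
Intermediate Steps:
X(k, j) = -144
354011 - X(U, -400) = 354011 - 1*(-144) = 354011 + 144 = 354155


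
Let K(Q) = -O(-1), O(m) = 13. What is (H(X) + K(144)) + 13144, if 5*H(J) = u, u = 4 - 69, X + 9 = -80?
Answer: 13118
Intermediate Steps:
K(Q) = -13 (K(Q) = -1*13 = -13)
X = -89 (X = -9 - 80 = -89)
u = -65
H(J) = -13 (H(J) = (⅕)*(-65) = -13)
(H(X) + K(144)) + 13144 = (-13 - 13) + 13144 = -26 + 13144 = 13118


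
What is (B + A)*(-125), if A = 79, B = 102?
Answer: -22625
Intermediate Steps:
(B + A)*(-125) = (102 + 79)*(-125) = 181*(-125) = -22625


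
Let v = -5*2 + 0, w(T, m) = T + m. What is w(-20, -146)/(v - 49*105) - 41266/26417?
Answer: -208341008/136179635 ≈ -1.5299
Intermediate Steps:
v = -10 (v = -10 + 0 = -10)
w(-20, -146)/(v - 49*105) - 41266/26417 = (-20 - 146)/(-10 - 49*105) - 41266/26417 = -166/(-10 - 5145) - 41266*1/26417 = -166/(-5155) - 41266/26417 = -166*(-1/5155) - 41266/26417 = 166/5155 - 41266/26417 = -208341008/136179635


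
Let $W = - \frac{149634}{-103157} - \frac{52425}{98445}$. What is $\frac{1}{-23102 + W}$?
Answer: $- \frac{677019391}{15639880456655} \approx -4.3288 \cdot 10^{-5}$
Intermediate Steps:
$W = \frac{621514227}{677019391}$ ($W = \left(-149634\right) \left(- \frac{1}{103157}\right) - \frac{3495}{6563} = \frac{149634}{103157} - \frac{3495}{6563} = \frac{621514227}{677019391} \approx 0.91802$)
$\frac{1}{-23102 + W} = \frac{1}{-23102 + \frac{621514227}{677019391}} = \frac{1}{- \frac{15639880456655}{677019391}} = - \frac{677019391}{15639880456655}$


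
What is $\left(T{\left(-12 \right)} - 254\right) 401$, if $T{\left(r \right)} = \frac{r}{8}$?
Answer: $- \frac{204911}{2} \approx -1.0246 \cdot 10^{5}$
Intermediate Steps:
$T{\left(r \right)} = \frac{r}{8}$ ($T{\left(r \right)} = r \frac{1}{8} = \frac{r}{8}$)
$\left(T{\left(-12 \right)} - 254\right) 401 = \left(\frac{1}{8} \left(-12\right) - 254\right) 401 = \left(- \frac{3}{2} - 254\right) 401 = \left(- \frac{511}{2}\right) 401 = - \frac{204911}{2}$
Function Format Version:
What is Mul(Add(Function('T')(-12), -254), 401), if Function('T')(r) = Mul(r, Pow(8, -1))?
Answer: Rational(-204911, 2) ≈ -1.0246e+5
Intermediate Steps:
Function('T')(r) = Mul(Rational(1, 8), r) (Function('T')(r) = Mul(r, Rational(1, 8)) = Mul(Rational(1, 8), r))
Mul(Add(Function('T')(-12), -254), 401) = Mul(Add(Mul(Rational(1, 8), -12), -254), 401) = Mul(Add(Rational(-3, 2), -254), 401) = Mul(Rational(-511, 2), 401) = Rational(-204911, 2)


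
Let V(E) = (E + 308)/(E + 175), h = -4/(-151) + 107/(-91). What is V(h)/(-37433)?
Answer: -4216435/89423019906 ≈ -4.7152e-5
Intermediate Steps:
h = -15793/13741 (h = -4*(-1/151) + 107*(-1/91) = 4/151 - 107/91 = -15793/13741 ≈ -1.1493)
V(E) = (308 + E)/(175 + E)
V(h)/(-37433) = ((308 - 15793/13741)/(175 - 15793/13741))/(-37433) = ((4216435/13741)/(2388882/13741))*(-1/37433) = ((13741/2388882)*(4216435/13741))*(-1/37433) = (4216435/2388882)*(-1/37433) = -4216435/89423019906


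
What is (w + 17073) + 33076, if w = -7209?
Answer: 42940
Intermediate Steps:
(w + 17073) + 33076 = (-7209 + 17073) + 33076 = 9864 + 33076 = 42940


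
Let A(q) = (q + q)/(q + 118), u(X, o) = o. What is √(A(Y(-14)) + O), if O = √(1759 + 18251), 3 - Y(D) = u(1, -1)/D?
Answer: √(138826 + 2866249*√20010)/1693 ≈ 11.896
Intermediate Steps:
Y(D) = 3 + 1/D (Y(D) = 3 - (-1)/D = 3 + 1/D)
A(q) = 2*q/(118 + q) (A(q) = (2*q)/(118 + q) = 2*q/(118 + q))
O = √20010 ≈ 141.46
√(A(Y(-14)) + O) = √(2*(3 + 1/(-14))/(118 + (3 + 1/(-14))) + √20010) = √(2*(3 - 1/14)/(118 + (3 - 1/14)) + √20010) = √(2*(41/14)/(118 + 41/14) + √20010) = √(2*(41/14)/(1693/14) + √20010) = √(2*(41/14)*(14/1693) + √20010) = √(82/1693 + √20010)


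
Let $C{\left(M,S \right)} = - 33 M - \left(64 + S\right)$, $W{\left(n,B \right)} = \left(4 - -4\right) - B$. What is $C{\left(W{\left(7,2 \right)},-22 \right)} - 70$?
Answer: $-310$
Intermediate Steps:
$W{\left(n,B \right)} = 8 - B$ ($W{\left(n,B \right)} = \left(4 + 4\right) - B = 8 - B$)
$C{\left(M,S \right)} = -64 - S - 33 M$
$C{\left(W{\left(7,2 \right)},-22 \right)} - 70 = \left(-64 - -22 - 33 \left(8 - 2\right)\right) - 70 = \left(-64 + 22 - 33 \left(8 - 2\right)\right) - 70 = \left(-64 + 22 - 198\right) - 70 = -240 - 70 = -310$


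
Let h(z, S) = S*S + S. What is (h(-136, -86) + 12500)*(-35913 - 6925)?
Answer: -848620780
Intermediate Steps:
h(z, S) = S + S² (h(z, S) = S² + S = S + S²)
(h(-136, -86) + 12500)*(-35913 - 6925) = (-86*(1 - 86) + 12500)*(-35913 - 6925) = (-86*(-85) + 12500)*(-42838) = (7310 + 12500)*(-42838) = 19810*(-42838) = -848620780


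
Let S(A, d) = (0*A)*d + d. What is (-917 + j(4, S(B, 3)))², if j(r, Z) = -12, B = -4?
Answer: 863041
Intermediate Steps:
S(A, d) = d (S(A, d) = 0*d + d = 0 + d = d)
(-917 + j(4, S(B, 3)))² = (-917 - 12)² = (-929)² = 863041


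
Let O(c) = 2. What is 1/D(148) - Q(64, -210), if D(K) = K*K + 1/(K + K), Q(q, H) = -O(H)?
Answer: 12967466/6483585 ≈ 2.0000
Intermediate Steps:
Q(q, H) = -2 (Q(q, H) = -1*2 = -2)
D(K) = K² + 1/(2*K)
1/D(148) - Q(64, -210) = 1/((½ + 148³)/148) - 1*(-2) = 1/((½ + 3241792)/148) + 2 = 1/((1/148)*(6483585/2)) + 2 = 1/(6483585/296) + 2 = 296/6483585 + 2 = 12967466/6483585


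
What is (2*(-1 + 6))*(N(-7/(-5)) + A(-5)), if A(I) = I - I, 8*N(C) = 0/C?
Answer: 0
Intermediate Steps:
N(C) = 0 (N(C) = (0/C)/8 = (⅛)*0 = 0)
A(I) = 0
(2*(-1 + 6))*(N(-7/(-5)) + A(-5)) = (2*(-1 + 6))*(0 + 0) = (2*5)*0 = 10*0 = 0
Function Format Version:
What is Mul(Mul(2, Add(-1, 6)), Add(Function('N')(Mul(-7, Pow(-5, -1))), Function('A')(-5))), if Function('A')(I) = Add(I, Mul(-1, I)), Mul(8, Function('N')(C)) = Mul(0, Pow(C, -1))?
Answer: 0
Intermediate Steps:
Function('N')(C) = 0 (Function('N')(C) = Mul(Rational(1, 8), Mul(0, Pow(C, -1))) = Mul(Rational(1, 8), 0) = 0)
Function('A')(I) = 0
Mul(Mul(2, Add(-1, 6)), Add(Function('N')(Mul(-7, Pow(-5, -1))), Function('A')(-5))) = Mul(Mul(2, Add(-1, 6)), Add(0, 0)) = Mul(Mul(2, 5), 0) = Mul(10, 0) = 0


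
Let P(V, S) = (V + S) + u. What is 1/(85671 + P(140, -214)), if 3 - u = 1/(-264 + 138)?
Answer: 126/10785601 ≈ 1.1682e-5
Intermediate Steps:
u = 379/126 (u = 3 - 1/(-264 + 138) = 3 - 1/(-126) = 3 - 1*(-1/126) = 3 + 1/126 = 379/126 ≈ 3.0079)
P(V, S) = 379/126 + S + V (P(V, S) = (V + S) + 379/126 = (S + V) + 379/126 = 379/126 + S + V)
1/(85671 + P(140, -214)) = 1/(85671 + (379/126 - 214 + 140)) = 1/(85671 - 8945/126) = 1/(10785601/126) = 126/10785601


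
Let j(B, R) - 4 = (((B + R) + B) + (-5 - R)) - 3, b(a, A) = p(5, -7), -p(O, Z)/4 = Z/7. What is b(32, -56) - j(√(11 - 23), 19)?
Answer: 8 - 4*I*√3 ≈ 8.0 - 6.9282*I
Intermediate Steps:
p(O, Z) = -4*Z/7
b(a, A) = 4 (b(a, A) = -4/7*(-7) = 4)
j(B, R) = -4 + 2*B (j(B, R) = 4 + ((((B + R) + B) + (-5 - R)) - 3) = 4 + (((R + 2*B) + (-5 - R)) - 3) = 4 + ((-5 + 2*B) - 3) = 4 + (-8 + 2*B) = -4 + 2*B)
b(32, -56) - j(√(11 - 23), 19) = 4 - (-4 + 2*√(11 - 23)) = 4 - (-4 + 2*√(-12)) = 4 - (-4 + 2*(2*I*√3)) = 4 - (-4 + 4*I*√3) = 4 + (4 - 4*I*√3) = 8 - 4*I*√3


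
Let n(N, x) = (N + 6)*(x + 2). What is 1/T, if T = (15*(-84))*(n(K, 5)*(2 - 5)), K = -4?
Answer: 1/52920 ≈ 1.8896e-5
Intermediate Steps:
n(N, x) = (2 + x)*(6 + N) (n(N, x) = (6 + N)*(2 + x) = (2 + x)*(6 + N))
T = 52920 (T = (15*(-84))*((12 + 2*(-4) + 6*5 - 4*5)*(2 - 5)) = -1260*(12 - 8 + 30 - 20)*(-3) = -17640*(-3) = -1260*(-42) = 52920)
1/T = 1/52920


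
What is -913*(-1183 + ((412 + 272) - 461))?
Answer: 876480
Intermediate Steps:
-913*(-1183 + ((412 + 272) - 461)) = -913*(-1183 + (684 - 461)) = -913*(-1183 + 223) = -913*(-960) = 876480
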